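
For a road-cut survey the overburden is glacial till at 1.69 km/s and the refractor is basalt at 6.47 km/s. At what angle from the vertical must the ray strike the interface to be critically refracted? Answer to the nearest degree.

15°

Critical incidence: sin θ_c = V₁/V₂ = 1.69/6.47 = 0.2612.
θ_c = arcsin 0.2612 = 15.14°.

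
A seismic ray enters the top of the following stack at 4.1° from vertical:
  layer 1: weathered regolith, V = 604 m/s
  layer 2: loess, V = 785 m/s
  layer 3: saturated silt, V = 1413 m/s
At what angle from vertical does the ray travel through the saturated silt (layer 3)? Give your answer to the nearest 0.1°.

Ray parameter p = sin 4.1° / 604 = 1.1837e-04 s/m.
sin θ_3 = p·V_3 = 1.1837e-04 × 1413 = 0.1673.
θ_3 = 9.63° from the vertical.

9.6°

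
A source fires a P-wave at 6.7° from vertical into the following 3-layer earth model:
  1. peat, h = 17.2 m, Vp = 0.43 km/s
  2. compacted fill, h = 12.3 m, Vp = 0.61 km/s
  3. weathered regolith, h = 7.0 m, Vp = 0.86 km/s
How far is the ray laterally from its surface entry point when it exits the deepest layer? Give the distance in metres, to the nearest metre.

p = sin θ₁/V₁ = sin 6.7°/0.43 = 2.7133e-01 s/km is conserved through the stack.
Layer 1: θ = 6.70°; offset = 17.2·tan 6.70° = 2.021 m.
Layer 2: sin θ = p·0.61 = 0.1655 → θ = 9.53°; offset = 12.3·tan 9.53° = 2.064 m.
Layer 3: sin θ = p·0.86 = 0.2333 → θ = 13.49°; offset = 7.0·tan 13.49° = 1.680 m.
Summing the layer offsets gives 5.765 m.

6 m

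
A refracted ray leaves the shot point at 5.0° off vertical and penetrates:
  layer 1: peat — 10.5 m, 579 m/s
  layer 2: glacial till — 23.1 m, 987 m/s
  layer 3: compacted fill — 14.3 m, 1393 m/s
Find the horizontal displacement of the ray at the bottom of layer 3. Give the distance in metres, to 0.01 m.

7.46 m

Apply Snell's law at each interface; in layer i the horizontal offset is hᵢ·tan θᵢ.
Layer 1: θ = 5.00°; offset = 10.5·tan 5.00° = 0.9186 m.
Layer 2: sin θ = 987·sin 5.0°/579 = 0.1486, θ = 8.54°; offset = 23.1·tan 8.54° = 3.4705 m.
Layer 3: sin θ = 1393·sin 5.0°/579 = 0.2097, θ = 12.10°; offset = 14.3·tan 12.10° = 3.0667 m.
Summing the layer offsets gives 7.4558 m.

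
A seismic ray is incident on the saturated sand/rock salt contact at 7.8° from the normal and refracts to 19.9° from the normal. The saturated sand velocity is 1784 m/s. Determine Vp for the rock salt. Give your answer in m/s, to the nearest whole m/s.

sin 7.8° = 0.1357; sin 19.9° = 0.3404.
V₂ = V₁·(sin θ₂/sin θ₁) = 1784·(0.3404/0.1357) = 4474.34 m/s.

4474 m/s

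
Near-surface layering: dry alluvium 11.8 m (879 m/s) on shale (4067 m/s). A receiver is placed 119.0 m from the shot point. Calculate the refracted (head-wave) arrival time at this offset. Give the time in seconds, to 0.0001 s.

0.0555 s

θ_c = arcsin(V₁/V₂) = arcsin(879/4067) = 12.48°, cos θ_c = 0.9764.
Intercept time tᵢ = 2h cos θ_c / V₁ = 2·11.8·0.9764/879 = 0.02621 s.
t = x/V₂ + tᵢ = 119.0/4067 + 0.02621 = 0.05547 s.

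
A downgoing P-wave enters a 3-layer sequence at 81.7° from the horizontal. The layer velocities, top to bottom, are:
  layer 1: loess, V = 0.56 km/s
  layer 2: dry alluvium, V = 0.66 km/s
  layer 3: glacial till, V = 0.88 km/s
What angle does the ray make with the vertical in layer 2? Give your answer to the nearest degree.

10°

From the normal: θ₁ = 90° − 81.7° = 8.3°.
Snell's law across each interface conserves sin θ / V, so sin θ_2 = V_2·sin θ₁/V₁.
sin θ_2 = 0.66 × sin 8.3° / 0.56 = 0.1701.
θ_2 = 9.80° from the vertical.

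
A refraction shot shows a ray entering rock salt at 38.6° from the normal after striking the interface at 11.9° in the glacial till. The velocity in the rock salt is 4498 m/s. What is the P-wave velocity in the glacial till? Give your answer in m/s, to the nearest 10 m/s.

1490 m/s

sin 11.9° = 0.2062; sin 38.6° = 0.6239.
V₁ = V₂·(sin θ₁/sin θ₂) = 4498·(0.2062/0.6239) = 1486.68 m/s.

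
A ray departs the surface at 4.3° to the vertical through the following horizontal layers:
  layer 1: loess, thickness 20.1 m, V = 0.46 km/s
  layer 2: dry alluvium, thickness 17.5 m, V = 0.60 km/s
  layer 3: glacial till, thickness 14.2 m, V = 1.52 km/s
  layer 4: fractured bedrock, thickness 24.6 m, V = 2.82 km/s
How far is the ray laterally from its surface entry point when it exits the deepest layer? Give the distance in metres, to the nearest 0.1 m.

19.6 m

Apply Snell's law at each interface; in layer i the horizontal offset is hᵢ·tan θᵢ.
Layer 1: θ = 4.30°; offset = 20.1·tan 4.30° = 1.511 m.
Layer 2: sin θ = 0.60·sin 4.3°/0.46 = 0.0978, θ = 5.61°; offset = 17.5·tan 5.61° = 1.720 m.
Layer 3: sin θ = 1.52·sin 4.3°/0.46 = 0.2478, θ = 14.34°; offset = 14.2·tan 14.34° = 3.631 m.
Layer 4: sin θ = 2.82·sin 4.3°/0.46 = 0.4597, θ = 27.36°; offset = 24.6·tan 27.36° = 12.732 m.
Summing the layer offsets gives 19.595 m.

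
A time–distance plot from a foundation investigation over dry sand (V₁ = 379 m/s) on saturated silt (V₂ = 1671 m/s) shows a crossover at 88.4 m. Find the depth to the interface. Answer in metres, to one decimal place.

x_cross = 2h·√((V₂+V₁)/(V₂−V₁)) → h = x_cross / (2·√((V₂+V₁)/(V₂−V₁))).
√((V₂+V₁)/(V₂−V₁)) = √((1671+379)/(1671−379)) = 1.2596.
h = 88.4 / (2·1.2596) = 35.09 m.

35.1 m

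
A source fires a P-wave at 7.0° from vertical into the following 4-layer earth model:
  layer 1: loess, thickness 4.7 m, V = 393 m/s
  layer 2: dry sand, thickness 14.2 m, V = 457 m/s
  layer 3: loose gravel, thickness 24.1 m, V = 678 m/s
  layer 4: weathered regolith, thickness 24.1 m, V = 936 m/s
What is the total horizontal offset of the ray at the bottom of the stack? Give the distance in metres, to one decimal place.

Ray parameter p = sin 7.0° / 393 m/s = 3.1010e-04 s/m.
Layer 1: θ = 7.00°; offset = 4.7·tan 7.00° = 0.577 m.
Layer 2: sin θ = p·457 = 0.1417 → θ = 8.15°; offset = 14.2·tan 8.15° = 2.033 m.
Layer 3: sin θ = p·678 = 0.2102 → θ = 12.14°; offset = 24.1·tan 12.14° = 5.183 m.
Layer 4: sin θ = p·936 = 0.2903 → θ = 16.87°; offset = 24.1·tan 16.87° = 7.310 m.
Summing the layer offsets gives 15.103 m.

15.1 m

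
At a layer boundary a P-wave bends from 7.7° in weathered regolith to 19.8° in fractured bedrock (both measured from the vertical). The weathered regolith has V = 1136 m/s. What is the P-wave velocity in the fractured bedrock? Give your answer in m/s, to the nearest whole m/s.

2872 m/s

sin 7.7° = 0.1340; sin 19.8° = 0.3387.
V₂ = V₁·(sin θ₂/sin θ₁) = 1136·(0.3387/0.1340) = 2871.98 m/s.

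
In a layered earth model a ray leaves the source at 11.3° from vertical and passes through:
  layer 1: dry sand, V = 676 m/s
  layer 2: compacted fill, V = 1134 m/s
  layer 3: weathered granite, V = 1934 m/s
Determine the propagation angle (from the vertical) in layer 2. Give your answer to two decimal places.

19.19°

Ray parameter p = sin 11.3° / 676 = 2.8986e-04 s/m.
sin θ_2 = p·V_2 = 2.8986e-04 × 1134 = 0.3287.
θ_2 = arcsin 0.3287 = 19.19°.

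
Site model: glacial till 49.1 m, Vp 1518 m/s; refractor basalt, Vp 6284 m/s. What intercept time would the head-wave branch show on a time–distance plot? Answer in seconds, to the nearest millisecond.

0.063 s

tᵢ = 2h·√(V₂²−V₁²)/(V₁V₂).
√(V₂²−V₁²) = √(6284²−1518²) = 6097.9 m/s.
tᵢ = 2·49.1·6097.9/(1518·6284) = 0.06277 s.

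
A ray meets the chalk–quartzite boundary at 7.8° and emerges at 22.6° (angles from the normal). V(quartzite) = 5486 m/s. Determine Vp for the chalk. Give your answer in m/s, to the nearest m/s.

1937 m/s

sin 7.8° = 0.1357; sin 22.6° = 0.3843.
V₁ = V₂·(sin θ₁/sin θ₂) = 5486·(0.1357/0.3843) = 1937.40 m/s.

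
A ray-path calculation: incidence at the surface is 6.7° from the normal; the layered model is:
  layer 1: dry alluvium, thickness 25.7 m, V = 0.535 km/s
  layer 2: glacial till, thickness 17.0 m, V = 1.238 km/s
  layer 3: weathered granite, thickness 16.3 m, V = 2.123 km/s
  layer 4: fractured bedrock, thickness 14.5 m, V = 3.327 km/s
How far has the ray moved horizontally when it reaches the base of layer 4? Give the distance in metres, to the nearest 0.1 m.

Ray parameter p = sin 6.7° / 0.535 km/s = 2.1808e-01 s/km.
Layer 1: θ = 6.70°; offset = 25.7·tan 6.70° = 3.019 m.
Layer 2: sin θ = p·1.238 = 0.2700 → θ = 15.66°; offset = 17.0·tan 15.66° = 4.767 m.
Layer 3: sin θ = p·2.123 = 0.4630 → θ = 27.58°; offset = 16.3·tan 27.58° = 8.514 m.
Layer 4: sin θ = p·3.327 = 0.7255 → θ = 46.51°; offset = 14.5·tan 46.51° = 15.287 m.
Σ offsets = 31.587 m.

31.6 m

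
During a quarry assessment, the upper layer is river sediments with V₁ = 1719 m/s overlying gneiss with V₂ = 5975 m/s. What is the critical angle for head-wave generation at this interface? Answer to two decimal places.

Critical incidence: sin θ_c = V₁/V₂ = 1719/5975 = 0.2877.
θ_c = arcsin 0.2877 = 16.72°.

16.72°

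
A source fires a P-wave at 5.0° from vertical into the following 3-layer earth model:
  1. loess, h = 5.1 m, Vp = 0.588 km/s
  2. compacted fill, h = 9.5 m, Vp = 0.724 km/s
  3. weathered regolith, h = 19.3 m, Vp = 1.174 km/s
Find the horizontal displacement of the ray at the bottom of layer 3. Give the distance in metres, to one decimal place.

Apply Snell's law at each interface; in layer i the horizontal offset is hᵢ·tan θᵢ.
Layer 1: θ = 5.00°; offset = 5.1·tan 5.00° = 0.446 m.
Layer 2: sin θ = 0.724·sin 5.0°/0.588 = 0.1073, θ = 6.16°; offset = 9.5·tan 6.16° = 1.025 m.
Layer 3: sin θ = 1.174·sin 5.0°/0.588 = 0.1740, θ = 10.02°; offset = 19.3·tan 10.02° = 3.411 m.
Total horizontal offset = 4.882 m.

4.9 m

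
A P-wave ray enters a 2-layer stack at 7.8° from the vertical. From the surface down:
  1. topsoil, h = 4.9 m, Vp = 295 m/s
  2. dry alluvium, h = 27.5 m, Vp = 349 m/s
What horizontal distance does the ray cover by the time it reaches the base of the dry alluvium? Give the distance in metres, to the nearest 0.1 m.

5.1 m

p = sin θ₁/V₁ = sin 7.8°/295 = 4.6005e-04 s/m is conserved through the stack.
Layer 1: θ = 7.80°; offset = 4.9·tan 7.80° = 0.671 m.
Layer 2: sin θ = p·349 = 0.1606 → θ = 9.24°; offset = 27.5·tan 9.24° = 4.473 m.
Summing the layer offsets gives 5.145 m.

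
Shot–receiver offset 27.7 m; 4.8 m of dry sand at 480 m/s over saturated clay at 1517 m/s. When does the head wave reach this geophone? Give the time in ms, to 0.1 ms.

37.2 ms

t = x/V₂ + 2h·√(V₂²−V₁²)/(V₁V₂).
√(V₂²−V₁²) = √(1517²−480²) = 1439.1 m/s; delay term = 2·4.8·1439.1/(480·1517) = 0.01897 s.
t = 27.7/1517 + 0.01897 = 0.03723 s.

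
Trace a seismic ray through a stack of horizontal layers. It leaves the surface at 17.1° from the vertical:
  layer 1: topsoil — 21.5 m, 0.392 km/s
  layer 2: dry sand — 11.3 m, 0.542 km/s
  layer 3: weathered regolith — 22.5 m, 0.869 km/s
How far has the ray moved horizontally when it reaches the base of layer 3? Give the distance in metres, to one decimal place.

p = sin θ₁/V₁ = sin 17.1°/0.392 = 7.5010e-01 s/km is conserved through the stack.
Layer 1: θ = 17.10°; offset = 21.5·tan 17.10° = 6.614 m.
Layer 2: sin θ = p·0.542 = 0.4066 → θ = 23.99°; offset = 11.3·tan 23.99° = 5.028 m.
Layer 3: sin θ = p·0.869 = 0.6518 → θ = 40.68°; offset = 22.5·tan 40.68° = 19.340 m.
Summing the layer offsets gives 30.982 m.

31.0 m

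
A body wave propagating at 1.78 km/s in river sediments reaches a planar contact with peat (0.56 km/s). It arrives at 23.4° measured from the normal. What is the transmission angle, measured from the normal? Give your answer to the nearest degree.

sin θ₁/V₁ = sin θ₂/V₂ ⇒ sin θ₂ = 0.56·sin 23.4°/1.78 = 0.56·0.3971/1.78 = 0.1249.
θ₂ = sin⁻¹(0.1249) = 7.18° (from vertical).

7°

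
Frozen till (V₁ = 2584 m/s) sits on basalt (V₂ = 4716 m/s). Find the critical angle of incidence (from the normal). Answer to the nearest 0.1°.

33.2°

At critical incidence the refracted ray runs along the interface (θ₂ = 90°), so sin θ_c = V₁/V₂.
θ_c = arcsin(2584/4716) = arcsin 0.5479 = 33.22°.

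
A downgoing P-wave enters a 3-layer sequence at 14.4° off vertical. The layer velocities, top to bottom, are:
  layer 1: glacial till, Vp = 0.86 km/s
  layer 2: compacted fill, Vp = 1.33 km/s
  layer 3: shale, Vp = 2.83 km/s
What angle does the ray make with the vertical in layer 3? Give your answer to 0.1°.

54.9°

Snell's law across each interface conserves sin θ / V, so sin θ_3 = V_3·sin θ₁/V₁.
sin θ_3 = 2.83 × sin 14.4° / 0.86 = 0.8184.
θ_3 = arcsin 0.8184 = 54.92°.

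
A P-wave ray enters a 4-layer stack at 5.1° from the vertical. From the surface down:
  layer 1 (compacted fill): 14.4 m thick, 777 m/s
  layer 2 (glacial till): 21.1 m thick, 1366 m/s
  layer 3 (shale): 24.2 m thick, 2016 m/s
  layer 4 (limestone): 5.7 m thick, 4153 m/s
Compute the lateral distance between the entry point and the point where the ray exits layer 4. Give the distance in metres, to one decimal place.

13.4 m

Ray parameter p = sin 5.1° / 777 m/s = 1.1441e-04 s/m.
Layer 1: θ = 5.10°; offset = 14.4·tan 5.10° = 1.285 m.
Layer 2: sin θ = p·1366 = 0.1563 → θ = 8.99°; offset = 21.1·tan 8.99° = 3.339 m.
Layer 3: sin θ = p·2016 = 0.2306 → θ = 13.34°; offset = 24.2·tan 13.34° = 5.736 m.
Layer 4: sin θ = p·4153 = 0.4751 → θ = 28.37°; offset = 5.7·tan 28.37° = 3.078 m.
Total horizontal offset = 13.438 m.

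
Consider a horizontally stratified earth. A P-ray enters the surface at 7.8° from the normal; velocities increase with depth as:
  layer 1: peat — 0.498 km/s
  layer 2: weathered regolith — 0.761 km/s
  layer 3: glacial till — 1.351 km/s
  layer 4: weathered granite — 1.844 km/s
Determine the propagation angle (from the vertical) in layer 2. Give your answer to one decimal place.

Snell's law across each interface conserves sin θ / V, so sin θ_2 = V_2·sin θ₁/V₁.
sin θ_2 = 0.761 × sin 7.8° / 0.498 = 0.2074.
θ_2 = 11.97° from the vertical.

12.0°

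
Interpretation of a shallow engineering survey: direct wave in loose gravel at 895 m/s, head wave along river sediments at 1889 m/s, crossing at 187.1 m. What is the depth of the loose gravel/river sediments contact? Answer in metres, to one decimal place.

h = (x_cross/2)·√((V₂−V₁)/(V₂+V₁)).
(V₂−V₁)/(V₂+V₁) = (1889−895)/(1889+895) = 0.3570; √ = 0.5975.
h = (187.1/2)·0.5975 = 55.90 m.

55.9 m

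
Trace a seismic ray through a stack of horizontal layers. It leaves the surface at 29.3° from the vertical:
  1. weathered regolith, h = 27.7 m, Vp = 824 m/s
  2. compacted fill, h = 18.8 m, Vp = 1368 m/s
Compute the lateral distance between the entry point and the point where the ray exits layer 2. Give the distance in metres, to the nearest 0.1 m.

Apply Snell's law at each interface; in layer i the horizontal offset is hᵢ·tan θᵢ.
Layer 1: θ = 29.30°; offset = 27.7·tan 29.30° = 15.545 m.
Layer 2: sin θ = 1368·sin 29.3°/824 = 0.8125, θ = 54.34°; offset = 18.8·tan 54.34° = 26.200 m.
Σ offsets = 41.744 m.

41.7 m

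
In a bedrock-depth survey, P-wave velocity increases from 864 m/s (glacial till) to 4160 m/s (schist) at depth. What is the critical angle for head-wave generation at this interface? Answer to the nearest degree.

Critical incidence: sin θ_c = V₁/V₂ = 864/4160 = 0.2077.
θ_c = arcsin 0.2077 = 11.99°.

12°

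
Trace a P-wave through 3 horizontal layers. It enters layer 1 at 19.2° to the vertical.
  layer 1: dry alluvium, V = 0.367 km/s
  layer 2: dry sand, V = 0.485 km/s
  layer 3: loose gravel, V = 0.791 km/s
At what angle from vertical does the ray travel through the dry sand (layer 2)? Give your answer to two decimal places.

Snell's law across each interface conserves sin θ / V, so sin θ_2 = V_2·sin θ₁/V₁.
sin θ_2 = 0.485 × sin 19.2° / 0.367 = 0.4346.
θ_2 = arcsin 0.4346 = 25.76°.

25.76°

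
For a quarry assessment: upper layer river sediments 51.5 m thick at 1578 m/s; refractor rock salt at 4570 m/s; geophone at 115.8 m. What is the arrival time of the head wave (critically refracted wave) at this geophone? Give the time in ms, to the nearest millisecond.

87 ms

t = x/V₂ + 2h·√(V₂²−V₁²)/(V₁V₂).
√(V₂²−V₁²) = √(4570²−1578²) = 4288.9 m/s; delay term = 2·51.5·4288.9/(1578·4570) = 0.06126 s.
t = 115.8/4570 + 0.06126 = 0.08660 s.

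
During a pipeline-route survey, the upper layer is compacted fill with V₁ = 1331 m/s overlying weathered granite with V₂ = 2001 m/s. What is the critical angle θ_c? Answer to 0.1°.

41.7°

At critical incidence the refracted ray runs along the interface (θ₂ = 90°), so sin θ_c = V₁/V₂.
θ_c = arcsin(1331/2001) = arcsin 0.6652 = 41.70°.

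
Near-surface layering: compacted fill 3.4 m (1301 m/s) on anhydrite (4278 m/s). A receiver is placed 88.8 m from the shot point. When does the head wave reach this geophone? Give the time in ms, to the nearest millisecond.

θ_c = arcsin(V₁/V₂) = arcsin(1301/4278) = 17.70°, cos θ_c = 0.9526.
Intercept time tᵢ = 2h cos θ_c / V₁ = 2·3.4·0.9526/1301 = 0.00498 s.
t = x/V₂ + tᵢ = 88.8/4278 + 0.00498 = 0.02574 s.

26 ms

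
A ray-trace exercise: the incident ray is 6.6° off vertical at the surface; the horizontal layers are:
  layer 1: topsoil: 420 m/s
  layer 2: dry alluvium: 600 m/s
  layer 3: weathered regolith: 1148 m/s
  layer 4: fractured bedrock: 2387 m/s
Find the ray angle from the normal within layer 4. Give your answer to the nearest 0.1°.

Snell's law across each interface conserves sin θ / V, so sin θ_4 = V_4·sin θ₁/V₁.
sin θ_4 = 2387 × sin 6.6° / 420 = 0.6532.
θ_4 = arcsin 0.6532 = 40.79°.

40.8°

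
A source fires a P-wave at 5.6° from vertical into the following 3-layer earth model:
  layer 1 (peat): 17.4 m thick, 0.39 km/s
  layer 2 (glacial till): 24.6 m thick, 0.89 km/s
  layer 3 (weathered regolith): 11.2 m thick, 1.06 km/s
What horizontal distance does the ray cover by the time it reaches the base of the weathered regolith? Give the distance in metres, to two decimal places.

10.41 m

Ray parameter p = sin 5.6° / 0.39 km/s = 2.5021e-01 s/km.
Layer 1: θ = 5.60°; offset = 17.4·tan 5.60° = 1.7061 m.
Layer 2: sin θ = p·0.89 = 0.2227 → θ = 12.87°; offset = 24.6·tan 12.87° = 5.6193 m.
Layer 3: sin θ = p·1.06 = 0.2652 → θ = 15.38°; offset = 11.2·tan 15.38° = 3.0809 m.
Σ offsets = 10.4062 m.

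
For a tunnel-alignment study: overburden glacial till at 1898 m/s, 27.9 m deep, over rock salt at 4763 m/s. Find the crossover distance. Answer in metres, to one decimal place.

x_cross = 2h·√((V₂+V₁)/(V₂−V₁)).
(V₂+V₁)/(V₂−V₁) = (4763+1898)/(4763−1898) = 2.3250; √ = 1.5248.
x_cross = 2·27.9·1.5248 = 85.08 m.

85.1 m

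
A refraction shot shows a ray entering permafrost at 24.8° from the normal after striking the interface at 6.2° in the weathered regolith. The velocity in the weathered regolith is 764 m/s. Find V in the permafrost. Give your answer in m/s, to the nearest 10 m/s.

2970 m/s

Snell's law: sin 6.2°/V₁ = sin 24.8°/V₂.
V₂ = V₁·sin 24.8°/sin 6.2° = 764 × 3.8838 = 2967.25 m/s.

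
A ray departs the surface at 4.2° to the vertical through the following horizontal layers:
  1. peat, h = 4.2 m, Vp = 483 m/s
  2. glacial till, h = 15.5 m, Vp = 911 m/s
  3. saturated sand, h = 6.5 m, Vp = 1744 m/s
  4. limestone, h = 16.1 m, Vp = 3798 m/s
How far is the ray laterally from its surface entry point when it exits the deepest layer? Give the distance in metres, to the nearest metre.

16 m

p = sin θ₁/V₁ = sin 4.2°/483 = 1.5163e-04 s/m is conserved through the stack.
Layer 1: θ = 4.20°; offset = 4.2·tan 4.20° = 0.308 m.
Layer 2: sin θ = p·911 = 0.1381 → θ = 7.94°; offset = 15.5·tan 7.94° = 2.162 m.
Layer 3: sin θ = p·1744 = 0.2644 → θ = 15.33°; offset = 6.5·tan 15.33° = 1.782 m.
Layer 4: sin θ = p·3798 = 0.5759 → θ = 35.16°; offset = 16.1·tan 35.16° = 11.342 m.
Σ offsets = 15.594 m.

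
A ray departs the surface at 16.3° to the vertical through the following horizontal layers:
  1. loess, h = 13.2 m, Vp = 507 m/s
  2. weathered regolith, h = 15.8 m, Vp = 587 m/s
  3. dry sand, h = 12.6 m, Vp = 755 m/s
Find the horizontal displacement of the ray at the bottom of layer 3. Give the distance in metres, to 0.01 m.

15.09 m

p = sin θ₁/V₁ = sin 16.3°/507 = 5.5358e-04 s/m is conserved through the stack.
Layer 1: θ = 16.30°; offset = 13.2·tan 16.30° = 3.8600 m.
Layer 2: sin θ = p·587 = 0.3250 → θ = 18.96°; offset = 15.8·tan 18.96° = 5.4289 m.
Layer 3: sin θ = p·755 = 0.4180 → θ = 24.71°; offset = 12.6·tan 24.71° = 5.7968 m.
Summing the layer offsets gives 15.0857 m.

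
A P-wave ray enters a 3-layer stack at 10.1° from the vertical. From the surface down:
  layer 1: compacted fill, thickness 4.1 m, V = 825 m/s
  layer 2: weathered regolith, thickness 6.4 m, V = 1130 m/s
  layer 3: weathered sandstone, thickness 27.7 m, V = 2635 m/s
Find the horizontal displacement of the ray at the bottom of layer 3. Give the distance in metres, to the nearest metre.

21 m

Apply Snell's law at each interface; in layer i the horizontal offset is hᵢ·tan θᵢ.
Layer 1: θ = 10.10°; offset = 4.1·tan 10.10° = 0.730 m.
Layer 2: sin θ = 1130·sin 10.1°/825 = 0.2402, θ = 13.90°; offset = 6.4·tan 13.90° = 1.584 m.
Layer 3: sin θ = 2635·sin 10.1°/825 = 0.5601, θ = 34.06°; offset = 27.7·tan 34.06° = 18.729 m.
Summing the layer offsets gives 21.043 m.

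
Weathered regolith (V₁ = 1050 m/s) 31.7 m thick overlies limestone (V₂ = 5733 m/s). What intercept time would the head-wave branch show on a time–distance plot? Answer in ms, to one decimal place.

59.4 ms

tᵢ = 2h·√(V₂²−V₁²)/(V₁V₂).
√(V₂²−V₁²) = √(5733²−1050²) = 5636.0 m/s.
tᵢ = 2·31.7·5636.0/(1050·5733) = 0.05936 s.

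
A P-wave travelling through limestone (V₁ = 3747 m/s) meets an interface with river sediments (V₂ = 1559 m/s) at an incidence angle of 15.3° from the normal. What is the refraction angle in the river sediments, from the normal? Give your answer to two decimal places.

Snell's law: sin θ₂ = (V₂/V₁)·sin θ₁ = (1559/3747)·sin 15.3° = 0.1098.
θ₂ = sin⁻¹(0.1098) = 6.30° (from vertical).

6.30°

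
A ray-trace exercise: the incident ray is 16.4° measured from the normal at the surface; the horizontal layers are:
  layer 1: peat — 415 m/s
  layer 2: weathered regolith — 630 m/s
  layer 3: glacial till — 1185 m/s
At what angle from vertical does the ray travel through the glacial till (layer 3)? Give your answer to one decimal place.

53.7°

Snell's law across each interface conserves sin θ / V, so sin θ_3 = V_3·sin θ₁/V₁.
sin θ_3 = 1185 × sin 16.4° / 415 = 0.8062.
θ_3 = 53.73° from the vertical.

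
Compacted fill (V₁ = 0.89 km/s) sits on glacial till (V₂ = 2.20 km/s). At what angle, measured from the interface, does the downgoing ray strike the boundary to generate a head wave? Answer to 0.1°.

At critical incidence the refracted ray runs along the interface (θ₂ = 90°), so sin θ_c = V₁/V₂.
θ_c = arcsin(0.89/2.20) = arcsin 0.4045 = 23.86°.
Measured from the interface: 90° − 23.86° = 66.14°.

66.1°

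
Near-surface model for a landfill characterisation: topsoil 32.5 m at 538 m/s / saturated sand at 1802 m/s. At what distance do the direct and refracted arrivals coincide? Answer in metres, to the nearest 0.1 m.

θ_c = arcsin(538/1802) = 17.37°, so cos θ_c = 0.9544 and tᵢ = 2h cos θ_c/V₁ = 0.1153 s.
At crossover x/V₁ = x/V₂ + tᵢ ⇒ x = tᵢ/(1/V₁ − 1/V₂) = 0.11531/(1.8587e-03 − 5.5494e-04) = 88.44 m.

88.4 m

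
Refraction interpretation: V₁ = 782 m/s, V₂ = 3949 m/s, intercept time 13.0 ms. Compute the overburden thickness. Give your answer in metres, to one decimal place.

5.2 m

θ_c = arcsin(782/3949) = 11.42°; cos θ_c = 0.9802.
tᵢ = 2h cos θ_c/V₁ ⇒ h = tᵢ·V₁/(2 cos θ_c) = 0.013·782/(2·0.9802) = 5.19 m.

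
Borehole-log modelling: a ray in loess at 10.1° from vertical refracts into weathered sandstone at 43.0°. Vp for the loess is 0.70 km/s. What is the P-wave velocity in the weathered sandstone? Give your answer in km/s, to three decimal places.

2.722 km/s

Snell's law: sin 10.1°/V₁ = sin 43.0°/V₂.
V₂ = V₁·sin 43.0°/sin 10.1° = 0.70 × 3.8890 = 2.722 km/s.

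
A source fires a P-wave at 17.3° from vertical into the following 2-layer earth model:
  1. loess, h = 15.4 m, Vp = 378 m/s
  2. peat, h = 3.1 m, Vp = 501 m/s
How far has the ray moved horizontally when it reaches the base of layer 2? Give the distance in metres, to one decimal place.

6.1 m

Ray parameter p = sin 17.3° / 378 m/s = 7.8671e-04 s/m.
Layer 1: θ = 17.30°; offset = 15.4·tan 17.30° = 4.797 m.
Layer 2: sin θ = p·501 = 0.3941 → θ = 23.21°; offset = 3.1·tan 23.21° = 1.329 m.
Summing the layer offsets gives 6.126 m.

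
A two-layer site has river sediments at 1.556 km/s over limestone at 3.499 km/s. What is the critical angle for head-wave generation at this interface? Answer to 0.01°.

At critical incidence the refracted ray runs along the interface (θ₂ = 90°), so sin θ_c = V₁/V₂.
θ_c = arcsin(1.556/3.499) = arcsin 0.4447 = 26.40°.

26.40°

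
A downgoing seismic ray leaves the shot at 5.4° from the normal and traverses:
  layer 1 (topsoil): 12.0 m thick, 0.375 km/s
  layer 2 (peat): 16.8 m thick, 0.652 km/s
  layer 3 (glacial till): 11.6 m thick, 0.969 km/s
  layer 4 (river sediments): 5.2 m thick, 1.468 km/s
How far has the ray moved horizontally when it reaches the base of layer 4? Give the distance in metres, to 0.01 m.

8.89 m

Ray parameter p = sin 5.4° / 0.375 km/s = 2.5096e-01 s/km.
Layer 1: θ = 5.40°; offset = 12.0·tan 5.40° = 1.1343 m.
Layer 2: sin θ = p·0.652 = 0.1636 → θ = 9.42°; offset = 16.8·tan 9.42° = 2.7864 m.
Layer 3: sin θ = p·0.969 = 0.2432 → θ = 14.07°; offset = 11.6·tan 14.07° = 2.9081 m.
Layer 4: sin θ = p·1.468 = 0.3684 → θ = 21.62°; offset = 5.2·tan 21.62° = 2.0606 m.
Summing the layer offsets gives 8.8895 m.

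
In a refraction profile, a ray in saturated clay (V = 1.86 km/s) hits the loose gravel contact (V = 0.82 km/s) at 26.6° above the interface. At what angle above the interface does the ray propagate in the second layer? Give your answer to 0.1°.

66.8°

Angle from the normal: 90° − 26.6° = 63.4°.
sin θ₁/V₁ = sin θ₂/V₂ ⇒ sin θ₂ = 0.82·sin 63.4°/1.86 = 0.82·0.8942/1.86 = 0.3942.
θ₂ = sin⁻¹(0.3942) = 23.22° (from vertical).
From the interface: 90° − 23.22° = 66.78°.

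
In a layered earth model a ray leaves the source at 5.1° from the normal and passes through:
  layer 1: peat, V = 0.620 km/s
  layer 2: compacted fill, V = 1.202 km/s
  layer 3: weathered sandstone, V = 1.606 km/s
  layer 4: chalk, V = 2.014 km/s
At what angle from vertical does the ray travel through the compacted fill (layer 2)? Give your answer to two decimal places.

Ray parameter p = sin 5.1° / 0.620 = 1.4338e-01 s/km.
sin θ_2 = p·V_2 = 1.4338e-01 × 1.202 = 0.1723.
θ_2 = arcsin 0.1723 = 9.92°.

9.92°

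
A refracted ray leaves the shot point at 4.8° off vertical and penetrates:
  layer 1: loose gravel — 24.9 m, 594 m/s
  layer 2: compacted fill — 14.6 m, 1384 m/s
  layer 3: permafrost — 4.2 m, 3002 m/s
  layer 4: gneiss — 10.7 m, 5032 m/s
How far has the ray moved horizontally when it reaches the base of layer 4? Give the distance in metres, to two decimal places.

p = sin θ₁/V₁ = sin 4.8°/594 = 1.4087e-04 s/m is conserved through the stack.
Layer 1: θ = 4.80°; offset = 24.9·tan 4.80° = 2.0909 m.
Layer 2: sin θ = p·1384 = 0.1950 → θ = 11.24°; offset = 14.6·tan 11.24° = 2.9022 m.
Layer 3: sin θ = p·3002 = 0.4229 → θ = 25.02°; offset = 4.2·tan 25.02° = 1.9601 m.
Layer 4: sin θ = p·5032 = 0.7089 → θ = 45.14°; offset = 10.7·tan 45.14° = 10.7535 m.
Total horizontal offset = 17.7066 m.

17.71 m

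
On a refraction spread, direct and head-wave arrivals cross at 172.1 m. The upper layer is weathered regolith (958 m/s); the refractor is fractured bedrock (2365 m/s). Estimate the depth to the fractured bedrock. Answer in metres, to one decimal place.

h = (x_cross/2)·√((V₂−V₁)/(V₂+V₁)).
(V₂−V₁)/(V₂+V₁) = (2365−958)/(2365+958) = 0.4234; √ = 0.6507.
h = (172.1/2)·0.6507 = 55.99 m.

56.0 m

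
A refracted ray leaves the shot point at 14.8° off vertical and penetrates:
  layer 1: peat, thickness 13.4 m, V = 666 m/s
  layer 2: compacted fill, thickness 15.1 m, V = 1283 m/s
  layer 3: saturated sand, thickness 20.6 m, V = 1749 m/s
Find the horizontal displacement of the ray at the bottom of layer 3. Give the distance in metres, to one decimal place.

30.7 m

Ray parameter p = sin 14.8° / 666 m/s = 3.8355e-04 s/m.
Layer 1: θ = 14.80°; offset = 13.4·tan 14.80° = 3.540 m.
Layer 2: sin θ = p·1283 = 0.4921 → θ = 29.48°; offset = 15.1·tan 29.48° = 8.536 m.
Layer 3: sin θ = p·1749 = 0.6708 → θ = 42.13°; offset = 20.6·tan 42.13° = 18.634 m.
Σ offsets = 30.710 m.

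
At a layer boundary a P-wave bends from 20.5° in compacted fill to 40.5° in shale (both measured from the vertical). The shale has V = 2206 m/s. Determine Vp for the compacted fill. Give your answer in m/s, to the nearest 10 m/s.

1190 m/s

Snell's law: sin 20.5°/V₁ = sin 40.5°/V₂.
V₁ = V₂·sin 20.5°/sin 40.5° = 2206 × 0.5392 = 1189.56 m/s.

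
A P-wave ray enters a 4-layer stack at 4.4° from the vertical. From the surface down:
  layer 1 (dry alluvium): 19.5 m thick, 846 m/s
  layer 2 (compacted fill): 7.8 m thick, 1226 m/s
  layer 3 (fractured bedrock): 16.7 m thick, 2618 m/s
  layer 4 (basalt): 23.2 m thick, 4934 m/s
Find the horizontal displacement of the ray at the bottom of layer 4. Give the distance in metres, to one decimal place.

Apply Snell's law at each interface; in layer i the horizontal offset is hᵢ·tan θᵢ.
Layer 1: θ = 4.40°; offset = 19.5·tan 4.40° = 1.500 m.
Layer 2: sin θ = 1226·sin 4.4°/846 = 0.1112, θ = 6.38°; offset = 7.8·tan 6.38° = 0.873 m.
Layer 3: sin θ = 2618·sin 4.4°/846 = 0.2374, θ = 13.73°; offset = 16.7·tan 13.73° = 4.081 m.
Layer 4: sin θ = 4934·sin 4.4°/846 = 0.4474, θ = 26.58°; offset = 23.2·tan 26.58° = 11.607 m.
Total horizontal offset = 18.062 m.

18.1 m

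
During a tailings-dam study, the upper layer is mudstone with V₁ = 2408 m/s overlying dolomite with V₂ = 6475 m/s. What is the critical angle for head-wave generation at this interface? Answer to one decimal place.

21.8°

At critical incidence the refracted ray runs along the interface (θ₂ = 90°), so sin θ_c = V₁/V₂.
θ_c = arcsin(2408/6475) = arcsin 0.3719 = 21.83°.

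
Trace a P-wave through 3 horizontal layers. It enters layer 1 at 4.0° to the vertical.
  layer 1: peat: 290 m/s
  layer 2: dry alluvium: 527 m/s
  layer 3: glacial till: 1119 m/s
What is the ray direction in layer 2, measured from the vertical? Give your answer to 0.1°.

7.3°

Ray parameter p = sin 4.0° / 290 = 2.4054e-04 s/m.
sin θ_2 = p·V_2 = 2.4054e-04 × 527 = 0.1268.
θ_2 = arcsin 0.1268 = 7.28°.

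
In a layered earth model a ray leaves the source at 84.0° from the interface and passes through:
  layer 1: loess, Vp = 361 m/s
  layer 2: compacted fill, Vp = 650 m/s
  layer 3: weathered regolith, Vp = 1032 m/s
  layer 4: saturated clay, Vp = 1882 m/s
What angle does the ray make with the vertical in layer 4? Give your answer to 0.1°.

From the normal: θ₁ = 90° − 84.0° = 6.0°.
Snell's law across each interface conserves sin θ / V, so sin θ_4 = V_4·sin θ₁/V₁.
sin θ_4 = 1882 × sin 6.0° / 361 = 0.5449.
θ_4 = 33.02° from the vertical.

33.0°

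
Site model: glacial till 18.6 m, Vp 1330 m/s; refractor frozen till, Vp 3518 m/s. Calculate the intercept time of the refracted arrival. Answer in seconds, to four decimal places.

θ_c = arcsin(V₁/V₂) = arcsin(1330/3518) = 22.21°; cos θ_c = 0.9258.
tᵢ = 2h·cos θ_c / V₁ = 2·18.6·0.9258 / 1330 = 0.02589 s.

0.0259 s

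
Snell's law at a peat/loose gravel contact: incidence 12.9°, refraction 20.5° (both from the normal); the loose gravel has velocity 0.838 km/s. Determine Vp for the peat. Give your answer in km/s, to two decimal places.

0.53 km/s

Snell's law: sin 12.9°/V₁ = sin 20.5°/V₂.
V₁ = V₂·sin 12.9°/sin 20.5° = 0.838 × 0.6375 = 0.53 km/s.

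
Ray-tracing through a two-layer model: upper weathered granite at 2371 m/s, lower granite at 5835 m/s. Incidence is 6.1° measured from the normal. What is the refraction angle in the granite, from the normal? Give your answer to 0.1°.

15.2°

Snell's law: sin θ₂ = (V₂/V₁)·sin θ₁ = (5835/2371)·sin 6.1° = 0.2615.
θ₂ = sin⁻¹(0.2615) = 15.16° (from vertical).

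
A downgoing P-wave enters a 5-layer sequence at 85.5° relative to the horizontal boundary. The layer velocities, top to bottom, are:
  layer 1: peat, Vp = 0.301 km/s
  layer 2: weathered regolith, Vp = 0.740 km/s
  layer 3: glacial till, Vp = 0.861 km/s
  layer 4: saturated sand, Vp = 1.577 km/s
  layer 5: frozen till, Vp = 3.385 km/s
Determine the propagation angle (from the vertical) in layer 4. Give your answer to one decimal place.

From the normal: θ₁ = 90° − 85.5° = 4.5°.
Ray parameter p = sin 4.5° / 0.301 = 2.6066e-01 s/km.
sin θ_4 = p·V_4 = 2.6066e-01 × 1.577 = 0.4111.
θ_4 = arcsin 0.4111 = 24.27°.

24.3°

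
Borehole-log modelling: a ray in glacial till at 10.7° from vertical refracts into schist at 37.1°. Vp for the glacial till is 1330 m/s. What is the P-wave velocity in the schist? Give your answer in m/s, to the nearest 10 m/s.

4320 m/s

Snell's law: sin 10.7°/V₁ = sin 37.1°/V₂.
V₂ = V₁·sin 37.1°/sin 10.7° = 1330 × 3.2489 = 4321.01 m/s.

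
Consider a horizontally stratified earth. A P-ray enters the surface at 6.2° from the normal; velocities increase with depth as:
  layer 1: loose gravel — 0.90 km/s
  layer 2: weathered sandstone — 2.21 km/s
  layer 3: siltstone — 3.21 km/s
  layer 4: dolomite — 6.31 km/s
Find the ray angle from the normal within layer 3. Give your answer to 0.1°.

Ray parameter p = sin 6.2° / 0.90 = 1.2000e-01 s/km.
sin θ_3 = p·V_3 = 1.2000e-01 × 3.21 = 0.3852.
θ_3 = arcsin 0.3852 = 22.66°.

22.7°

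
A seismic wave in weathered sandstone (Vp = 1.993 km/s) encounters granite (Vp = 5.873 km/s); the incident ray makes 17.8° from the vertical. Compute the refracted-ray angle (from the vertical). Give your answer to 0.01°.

64.27°

Snell's law: sin θ₂ = (V₂/V₁)·sin θ₁ = (5.873/1.993)·sin 17.8° = 0.9008.
θ₂ = arcsin 0.9008 = 64.27° from the normal.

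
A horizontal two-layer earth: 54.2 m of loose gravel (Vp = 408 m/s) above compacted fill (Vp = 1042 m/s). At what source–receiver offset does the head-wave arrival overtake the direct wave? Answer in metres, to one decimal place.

163.9 m

x_cross = 2h·√((V₂+V₁)/(V₂−V₁)).
(V₂+V₁)/(V₂−V₁) = (1042+408)/(1042−408) = 2.2871; √ = 1.5123.
x_cross = 2·54.2·1.5123 = 163.93 m.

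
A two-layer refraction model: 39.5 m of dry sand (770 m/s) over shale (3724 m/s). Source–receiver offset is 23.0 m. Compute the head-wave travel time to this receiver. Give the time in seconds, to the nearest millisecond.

t = x/V₂ + 2h·√(V₂²−V₁²)/(V₁V₂).
√(V₂²−V₁²) = √(3724²−770²) = 3643.5 m/s; delay term = 2·39.5·3643.5/(770·3724) = 0.10038 s.
t = 23.0/3724 + 0.10038 = 0.10656 s.

0.107 s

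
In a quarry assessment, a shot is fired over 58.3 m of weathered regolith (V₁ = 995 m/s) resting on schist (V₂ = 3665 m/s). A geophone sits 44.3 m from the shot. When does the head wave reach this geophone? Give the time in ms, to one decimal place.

124.9 ms

θ_c = arcsin(V₁/V₂) = arcsin(995/3665) = 15.75°, cos θ_c = 0.9624.
Intercept time tᵢ = 2h cos θ_c / V₁ = 2·58.3·0.9624/995 = 0.11278 s.
t = x/V₂ + tᵢ = 44.3/3665 + 0.11278 = 0.12487 s.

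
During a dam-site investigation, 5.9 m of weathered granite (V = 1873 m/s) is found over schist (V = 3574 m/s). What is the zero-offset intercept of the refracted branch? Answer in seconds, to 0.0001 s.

0.0054 s

θ_c = arcsin(V₁/V₂) = arcsin(1873/3574) = 31.61°; cos θ_c = 0.8517.
tᵢ = 2h·cos θ_c / V₁ = 2·5.9·0.8517 / 1873 = 0.00537 s.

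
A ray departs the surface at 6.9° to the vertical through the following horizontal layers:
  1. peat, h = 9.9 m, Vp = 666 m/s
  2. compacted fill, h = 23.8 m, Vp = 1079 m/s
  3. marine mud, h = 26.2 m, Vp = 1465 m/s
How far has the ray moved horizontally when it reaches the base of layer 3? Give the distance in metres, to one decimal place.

13.1 m

Apply Snell's law at each interface; in layer i the horizontal offset is hᵢ·tan θᵢ.
Layer 1: θ = 6.90°; offset = 9.9·tan 6.90° = 1.198 m.
Layer 2: sin θ = 1079·sin 6.9°/666 = 0.1946, θ = 11.22°; offset = 23.8·tan 11.22° = 4.723 m.
Layer 3: sin θ = 1465·sin 6.9°/666 = 0.2643, θ = 15.32°; offset = 26.2·tan 15.32° = 7.179 m.
Total horizontal offset = 13.100 m.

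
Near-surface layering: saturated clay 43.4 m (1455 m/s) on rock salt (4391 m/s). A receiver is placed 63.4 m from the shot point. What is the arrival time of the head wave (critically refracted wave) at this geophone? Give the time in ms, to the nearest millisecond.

θ_c = arcsin(V₁/V₂) = arcsin(1455/4391) = 19.35°, cos θ_c = 0.9435.
Intercept time tᵢ = 2h cos θ_c / V₁ = 2·43.4·0.9435/1455 = 0.05629 s.
t = x/V₂ + tᵢ = 63.4/4391 + 0.05629 = 0.07072 s.

71 ms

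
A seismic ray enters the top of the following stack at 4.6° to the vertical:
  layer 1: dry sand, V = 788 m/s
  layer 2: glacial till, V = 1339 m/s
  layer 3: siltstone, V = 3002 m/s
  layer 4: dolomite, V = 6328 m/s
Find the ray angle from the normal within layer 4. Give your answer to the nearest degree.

40°

Ray parameter p = sin 4.6° / 788 = 1.0178e-04 s/m.
sin θ_4 = p·V_4 = 1.0178e-04 × 6328 = 0.6440.
θ_4 = arcsin 0.6440 = 40.09°.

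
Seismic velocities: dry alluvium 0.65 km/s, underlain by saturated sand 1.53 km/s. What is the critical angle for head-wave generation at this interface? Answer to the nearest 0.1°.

At critical incidence the refracted ray runs along the interface (θ₂ = 90°), so sin θ_c = V₁/V₂.
θ_c = arcsin(0.65/1.53) = arcsin 0.4248 = 25.14°.

25.1°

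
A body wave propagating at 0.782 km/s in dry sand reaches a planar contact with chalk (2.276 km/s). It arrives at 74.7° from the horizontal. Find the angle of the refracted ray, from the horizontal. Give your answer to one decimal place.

39.8°

Convert to the normal: θ₁ = 90° − 74.7° = 15.3°.
Snell's law: sin θ₂ = (V₂/V₁)·sin θ₁ = (2.276/0.782)·sin 15.3° = 0.7680.
θ₂ = sin⁻¹(0.7680) = 50.17° (from vertical).
From the interface: 90° − 50.17° = 39.83°.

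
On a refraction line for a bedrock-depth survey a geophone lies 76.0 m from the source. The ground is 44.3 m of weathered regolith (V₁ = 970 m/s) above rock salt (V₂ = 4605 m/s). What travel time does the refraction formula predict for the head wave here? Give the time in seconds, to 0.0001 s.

0.1058 s

θ_c = arcsin(V₁/V₂) = arcsin(970/4605) = 12.16°, cos θ_c = 0.9776.
Intercept time tᵢ = 2h cos θ_c / V₁ = 2·44.3·0.9776/970 = 0.08929 s.
t = x/V₂ + tᵢ = 76.0/4605 + 0.08929 = 0.10579 s.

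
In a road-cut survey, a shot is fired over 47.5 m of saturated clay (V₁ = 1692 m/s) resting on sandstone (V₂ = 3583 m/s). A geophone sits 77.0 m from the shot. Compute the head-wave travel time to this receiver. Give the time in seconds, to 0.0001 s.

0.0710 s

θ_c = arcsin(V₁/V₂) = arcsin(1692/3583) = 28.18°, cos θ_c = 0.8815.
Intercept time tᵢ = 2h cos θ_c / V₁ = 2·47.5·0.8815/1692 = 0.04949 s.
t = x/V₂ + tᵢ = 77.0/3583 + 0.04949 = 0.07098 s.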